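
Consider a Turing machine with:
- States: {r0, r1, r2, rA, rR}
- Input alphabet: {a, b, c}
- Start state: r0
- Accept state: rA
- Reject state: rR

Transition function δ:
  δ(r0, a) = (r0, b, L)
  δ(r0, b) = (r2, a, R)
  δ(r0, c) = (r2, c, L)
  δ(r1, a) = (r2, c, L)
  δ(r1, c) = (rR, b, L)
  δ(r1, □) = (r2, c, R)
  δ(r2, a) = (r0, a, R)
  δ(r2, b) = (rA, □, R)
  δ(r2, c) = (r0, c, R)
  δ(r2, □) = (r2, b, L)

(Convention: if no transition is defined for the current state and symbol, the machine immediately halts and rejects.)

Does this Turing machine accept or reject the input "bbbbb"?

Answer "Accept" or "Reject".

Execution trace:
Initial: [r0]bbbbb
Step 1: δ(r0, b) = (r2, a, R) → a[r2]bbbb
Step 2: δ(r2, b) = (rA, □, R) → a□[rA]bbb

The machine reaches the accept state rA and halts.

Answer: Accept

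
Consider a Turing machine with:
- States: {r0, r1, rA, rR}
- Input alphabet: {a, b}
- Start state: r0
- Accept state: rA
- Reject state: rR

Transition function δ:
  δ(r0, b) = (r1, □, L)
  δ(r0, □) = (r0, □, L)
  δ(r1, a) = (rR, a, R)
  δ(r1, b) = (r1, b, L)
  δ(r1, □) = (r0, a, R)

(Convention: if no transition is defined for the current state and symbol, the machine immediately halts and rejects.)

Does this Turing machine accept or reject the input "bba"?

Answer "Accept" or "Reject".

Execution trace:
Initial: [r0]bba
Step 1: δ(r0, b) = (r1, □, L) → [r1]□□ba
Step 2: δ(r1, □) = (r0, a, R) → a[r0]□ba
Step 3: δ(r0, □) = (r0, □, L) → [r0]a□ba

No transition is defined for δ(r0, a). By convention the machine halts and rejects.

Answer: Reject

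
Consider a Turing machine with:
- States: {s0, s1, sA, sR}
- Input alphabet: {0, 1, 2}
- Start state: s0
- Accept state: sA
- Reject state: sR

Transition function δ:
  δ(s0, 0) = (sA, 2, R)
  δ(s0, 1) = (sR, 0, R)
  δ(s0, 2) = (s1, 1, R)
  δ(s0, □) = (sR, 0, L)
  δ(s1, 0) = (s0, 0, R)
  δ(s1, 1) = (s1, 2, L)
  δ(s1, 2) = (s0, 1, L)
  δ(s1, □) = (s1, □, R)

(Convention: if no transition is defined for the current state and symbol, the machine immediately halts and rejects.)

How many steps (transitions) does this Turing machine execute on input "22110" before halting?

Execution trace:
Initial: [s0]22110
Step 1: δ(s0, 2) = (s1, 1, R) → 1[s1]2110
Step 2: δ(s1, 2) = (s0, 1, L) → [s0]11110
Step 3: δ(s0, 1) = (sR, 0, R) → 0[sR]1110

The machine reaches the reject state sR and halts.

The machine executed 3 steps before halting.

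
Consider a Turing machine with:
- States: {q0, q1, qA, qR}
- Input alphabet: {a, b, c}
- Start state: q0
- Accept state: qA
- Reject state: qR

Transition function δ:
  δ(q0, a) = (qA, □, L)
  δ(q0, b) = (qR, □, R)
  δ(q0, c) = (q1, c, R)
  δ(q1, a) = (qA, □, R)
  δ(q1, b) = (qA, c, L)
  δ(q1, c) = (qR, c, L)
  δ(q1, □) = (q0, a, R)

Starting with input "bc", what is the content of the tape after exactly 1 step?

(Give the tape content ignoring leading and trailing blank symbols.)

Execution trace:
Initial: [q0]bc
Step 1: δ(q0, b) = (qR, □, R) → □[qR]c

The machine reaches the reject state qR and halts.

After 1 step, the tape (ignoring leading/trailing blanks) is: c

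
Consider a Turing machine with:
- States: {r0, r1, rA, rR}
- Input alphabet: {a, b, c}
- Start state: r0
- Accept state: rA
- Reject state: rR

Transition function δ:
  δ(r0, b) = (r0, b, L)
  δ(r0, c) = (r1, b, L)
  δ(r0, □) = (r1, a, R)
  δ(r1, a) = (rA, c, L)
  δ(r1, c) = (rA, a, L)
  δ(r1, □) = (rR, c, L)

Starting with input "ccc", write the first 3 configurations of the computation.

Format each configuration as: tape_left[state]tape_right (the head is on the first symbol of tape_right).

Transitions applied:
Step 1: δ(r0, c) = (r1, b, L)
Step 2: δ(r1, □) = (rR, c, L)

The first 3 configurations are:
[r0]ccc ⊢ [r1]□bcc ⊢ [rR]□cbcc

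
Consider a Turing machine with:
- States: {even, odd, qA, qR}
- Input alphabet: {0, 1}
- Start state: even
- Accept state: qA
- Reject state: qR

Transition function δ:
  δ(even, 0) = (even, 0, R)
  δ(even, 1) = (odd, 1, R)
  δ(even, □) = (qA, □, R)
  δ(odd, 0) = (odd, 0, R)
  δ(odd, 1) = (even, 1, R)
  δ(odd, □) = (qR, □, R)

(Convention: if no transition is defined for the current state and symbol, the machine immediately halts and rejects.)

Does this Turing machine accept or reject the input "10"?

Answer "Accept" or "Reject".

Execution trace:
Initial: [even]10
Step 1: δ(even, 1) = (odd, 1, R) → 1[odd]0
Step 2: δ(odd, 0) = (odd, 0, R) → 10[odd]□
Step 3: δ(odd, □) = (qR, □, R) → 10□[qR]□

The machine reaches the reject state qR and halts.

Answer: Reject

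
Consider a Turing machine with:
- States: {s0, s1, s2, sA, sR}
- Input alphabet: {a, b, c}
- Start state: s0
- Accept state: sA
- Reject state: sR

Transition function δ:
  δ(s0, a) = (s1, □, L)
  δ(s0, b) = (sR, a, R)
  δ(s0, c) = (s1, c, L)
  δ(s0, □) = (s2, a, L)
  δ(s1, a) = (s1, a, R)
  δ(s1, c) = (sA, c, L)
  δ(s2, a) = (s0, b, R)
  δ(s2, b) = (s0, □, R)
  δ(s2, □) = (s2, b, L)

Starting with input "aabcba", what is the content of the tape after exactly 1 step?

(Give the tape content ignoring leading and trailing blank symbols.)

Execution trace:
Initial: [s0]aabcba
Step 1: δ(s0, a) = (s1, □, L) → [s1]□□abcba

No transition is defined for δ(s1, □). By convention the machine halts and rejects.

After 1 step, the tape (ignoring leading/trailing blanks) is: abcba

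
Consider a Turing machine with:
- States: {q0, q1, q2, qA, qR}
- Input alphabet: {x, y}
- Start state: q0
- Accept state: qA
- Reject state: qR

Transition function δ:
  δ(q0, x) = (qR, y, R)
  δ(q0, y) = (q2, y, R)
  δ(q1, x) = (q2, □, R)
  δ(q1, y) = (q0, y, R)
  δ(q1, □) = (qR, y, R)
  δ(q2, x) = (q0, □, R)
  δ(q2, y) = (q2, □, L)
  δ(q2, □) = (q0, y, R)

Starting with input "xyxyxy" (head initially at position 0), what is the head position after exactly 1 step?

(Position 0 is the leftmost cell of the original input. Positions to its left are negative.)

Execution trace (head position shown):
Step 0: [q0]xyxyxy  (head at position 0)
Step 1: move right → y[qR]yxyxy  (head at position 1)

After 1 step, the head is at position 1.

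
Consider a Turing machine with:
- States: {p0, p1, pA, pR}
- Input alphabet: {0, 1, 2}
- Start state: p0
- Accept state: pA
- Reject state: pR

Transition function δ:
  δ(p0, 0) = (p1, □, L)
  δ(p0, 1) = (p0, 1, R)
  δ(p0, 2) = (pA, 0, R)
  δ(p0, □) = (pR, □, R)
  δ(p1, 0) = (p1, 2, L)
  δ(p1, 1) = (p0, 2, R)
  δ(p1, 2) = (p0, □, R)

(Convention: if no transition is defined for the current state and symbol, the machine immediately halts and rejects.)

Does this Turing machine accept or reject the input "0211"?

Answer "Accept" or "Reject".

Execution trace:
Initial: [p0]0211
Step 1: δ(p0, 0) = (p1, □, L) → [p1]□□211

No transition is defined for δ(p1, □). By convention the machine halts and rejects.

Answer: Reject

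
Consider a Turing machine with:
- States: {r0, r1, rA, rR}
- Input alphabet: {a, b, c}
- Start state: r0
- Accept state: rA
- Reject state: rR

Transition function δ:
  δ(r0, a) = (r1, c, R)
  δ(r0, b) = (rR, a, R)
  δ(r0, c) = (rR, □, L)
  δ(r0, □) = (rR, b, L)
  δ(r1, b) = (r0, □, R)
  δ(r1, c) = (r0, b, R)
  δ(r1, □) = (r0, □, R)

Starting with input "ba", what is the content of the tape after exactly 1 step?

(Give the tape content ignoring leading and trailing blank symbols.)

Execution trace:
Initial: [r0]ba
Step 1: δ(r0, b) = (rR, a, R) → a[rR]a

The machine reaches the reject state rR and halts.

After 1 step, the tape (ignoring leading/trailing blanks) is: aa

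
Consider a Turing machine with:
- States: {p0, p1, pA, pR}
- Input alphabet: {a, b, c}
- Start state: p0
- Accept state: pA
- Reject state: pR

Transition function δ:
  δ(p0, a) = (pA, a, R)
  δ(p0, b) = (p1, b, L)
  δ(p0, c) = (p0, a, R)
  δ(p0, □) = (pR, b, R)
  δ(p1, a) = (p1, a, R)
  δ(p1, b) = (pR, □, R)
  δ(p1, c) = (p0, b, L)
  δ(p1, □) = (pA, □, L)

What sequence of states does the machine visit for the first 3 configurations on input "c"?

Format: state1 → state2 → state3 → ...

Execution trace:
Initial: [p0]c
Step 1: δ(p0, c) = (p0, a, R) → a[p0]□
Step 2: δ(p0, □) = (pR, b, R) → ab[pR]□

The machine reaches the reject state pR and halts.

State sequence: p0 → p0 → pR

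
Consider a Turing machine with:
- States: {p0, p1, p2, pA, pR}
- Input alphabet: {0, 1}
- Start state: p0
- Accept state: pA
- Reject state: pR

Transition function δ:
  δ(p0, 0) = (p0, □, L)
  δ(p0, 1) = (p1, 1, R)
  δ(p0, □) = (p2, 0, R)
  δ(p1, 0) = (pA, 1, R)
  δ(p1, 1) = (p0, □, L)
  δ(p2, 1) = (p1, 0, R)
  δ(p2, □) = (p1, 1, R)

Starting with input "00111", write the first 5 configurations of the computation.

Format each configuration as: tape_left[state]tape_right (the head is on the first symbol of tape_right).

Transitions applied:
Step 1: δ(p0, 0) = (p0, □, L)
Step 2: δ(p0, □) = (p2, 0, R)
Step 3: δ(p2, □) = (p1, 1, R)
Step 4: δ(p1, 0) = (pA, 1, R)

The first 5 configurations are:
[p0]00111 ⊢ [p0]□□0111 ⊢ 0[p2]□0111 ⊢ 01[p1]0111 ⊢ 011[pA]111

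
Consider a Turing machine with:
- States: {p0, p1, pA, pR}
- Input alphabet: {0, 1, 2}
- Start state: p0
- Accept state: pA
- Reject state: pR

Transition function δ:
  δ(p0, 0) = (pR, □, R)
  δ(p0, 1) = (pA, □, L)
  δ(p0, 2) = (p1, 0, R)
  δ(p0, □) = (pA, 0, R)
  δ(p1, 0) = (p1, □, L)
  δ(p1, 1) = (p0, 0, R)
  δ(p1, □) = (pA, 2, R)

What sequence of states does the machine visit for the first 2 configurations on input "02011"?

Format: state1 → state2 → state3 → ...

Execution trace:
Initial: [p0]02011
Step 1: δ(p0, 0) = (pR, □, R) → □[pR]2011

The machine reaches the reject state pR and halts.

State sequence: p0 → pR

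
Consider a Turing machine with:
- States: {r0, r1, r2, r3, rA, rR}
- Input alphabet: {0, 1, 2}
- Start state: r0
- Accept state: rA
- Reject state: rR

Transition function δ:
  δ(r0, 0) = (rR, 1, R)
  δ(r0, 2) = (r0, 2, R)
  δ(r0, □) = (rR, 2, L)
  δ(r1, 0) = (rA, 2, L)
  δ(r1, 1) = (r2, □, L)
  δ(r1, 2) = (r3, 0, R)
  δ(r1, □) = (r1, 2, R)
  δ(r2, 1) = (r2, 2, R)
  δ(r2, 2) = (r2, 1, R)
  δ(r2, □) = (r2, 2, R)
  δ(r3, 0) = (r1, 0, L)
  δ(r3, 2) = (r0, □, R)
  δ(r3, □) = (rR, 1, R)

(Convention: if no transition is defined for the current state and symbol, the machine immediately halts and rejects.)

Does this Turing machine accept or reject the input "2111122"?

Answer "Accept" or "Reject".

Execution trace:
Initial: [r0]2111122
Step 1: δ(r0, 2) = (r0, 2, R) → 2[r0]111122

No transition is defined for δ(r0, 1). By convention the machine halts and rejects.

Answer: Reject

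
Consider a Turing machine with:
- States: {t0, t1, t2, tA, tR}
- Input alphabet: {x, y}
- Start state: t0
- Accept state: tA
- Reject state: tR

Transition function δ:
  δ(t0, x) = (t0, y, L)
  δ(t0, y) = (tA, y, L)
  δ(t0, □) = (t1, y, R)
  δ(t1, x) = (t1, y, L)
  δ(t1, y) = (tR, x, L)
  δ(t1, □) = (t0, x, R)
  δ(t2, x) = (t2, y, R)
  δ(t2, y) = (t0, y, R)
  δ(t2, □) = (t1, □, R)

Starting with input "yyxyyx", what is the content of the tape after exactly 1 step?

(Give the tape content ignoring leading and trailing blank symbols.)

Execution trace:
Initial: [t0]yyxyyx
Step 1: δ(t0, y) = (tA, y, L) → [tA]□yyxyyx

The machine reaches the accept state tA and halts.

After 1 step, the tape (ignoring leading/trailing blanks) is: yyxyyx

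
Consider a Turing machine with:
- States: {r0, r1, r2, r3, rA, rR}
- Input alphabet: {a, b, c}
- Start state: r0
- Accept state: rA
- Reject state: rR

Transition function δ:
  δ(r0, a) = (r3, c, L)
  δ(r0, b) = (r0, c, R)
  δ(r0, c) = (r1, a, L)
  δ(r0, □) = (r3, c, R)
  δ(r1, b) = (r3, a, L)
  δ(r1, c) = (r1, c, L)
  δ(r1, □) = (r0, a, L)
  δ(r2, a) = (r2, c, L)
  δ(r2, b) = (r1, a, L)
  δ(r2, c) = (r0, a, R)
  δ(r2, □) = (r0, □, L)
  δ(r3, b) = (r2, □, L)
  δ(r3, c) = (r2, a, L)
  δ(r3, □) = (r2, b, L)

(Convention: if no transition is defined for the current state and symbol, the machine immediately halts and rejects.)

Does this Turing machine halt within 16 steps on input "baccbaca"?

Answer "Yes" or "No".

Execution trace:
Initial: [r0]baccbaca
Step 1: δ(r0, b) = (r0, c, R) → c[r0]accbaca
Step 2: δ(r0, a) = (r3, c, L) → [r3]ccccbaca
Step 3: δ(r3, c) = (r2, a, L) → [r2]□acccbaca
Step 4: δ(r2, □) = (r0, □, L) → [r0]□□acccbaca
Step 5: δ(r0, □) = (r3, c, R) → c[r3]□acccbaca
Step 6: δ(r3, □) = (r2, b, L) → [r2]cbacccbaca
Step 7: δ(r2, c) = (r0, a, R) → a[r0]bacccbaca
Step 8: δ(r0, b) = (r0, c, R) → ac[r0]acccbaca
Step 9: δ(r0, a) = (r3, c, L) → a[r3]cccccbaca
Step 10: δ(r3, c) = (r2, a, L) → [r2]aaccccbaca
Step 11: δ(r2, a) = (r2, c, L) → [r2]□caccccbaca
Step 12: δ(r2, □) = (r0, □, L) → [r0]□□caccccbaca
Step 13: δ(r0, □) = (r3, c, R) → c[r3]□caccccbaca
Step 14: δ(r3, □) = (r2, b, L) → [r2]cbcaccccbaca
Step 15: δ(r2, c) = (r0, a, R) → a[r0]bcaccccbaca
Step 16: δ(r0, b) = (r0, c, R) → ac[r0]caccccbaca

The machine has not reached a halting state after 16 steps.
The machine did not halt within the 16-step bound.

Answer: No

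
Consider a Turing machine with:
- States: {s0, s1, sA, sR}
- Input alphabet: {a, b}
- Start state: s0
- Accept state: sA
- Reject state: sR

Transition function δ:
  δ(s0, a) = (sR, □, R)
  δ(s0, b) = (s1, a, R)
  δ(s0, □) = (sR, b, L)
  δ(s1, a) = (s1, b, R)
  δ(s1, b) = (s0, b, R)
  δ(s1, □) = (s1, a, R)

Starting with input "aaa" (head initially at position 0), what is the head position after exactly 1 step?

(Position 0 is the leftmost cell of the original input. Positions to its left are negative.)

Execution trace (head position shown):
Step 0: [s0]aaa  (head at position 0)
Step 1: move right → □[sR]aa  (head at position 1)

After 1 step, the head is at position 1.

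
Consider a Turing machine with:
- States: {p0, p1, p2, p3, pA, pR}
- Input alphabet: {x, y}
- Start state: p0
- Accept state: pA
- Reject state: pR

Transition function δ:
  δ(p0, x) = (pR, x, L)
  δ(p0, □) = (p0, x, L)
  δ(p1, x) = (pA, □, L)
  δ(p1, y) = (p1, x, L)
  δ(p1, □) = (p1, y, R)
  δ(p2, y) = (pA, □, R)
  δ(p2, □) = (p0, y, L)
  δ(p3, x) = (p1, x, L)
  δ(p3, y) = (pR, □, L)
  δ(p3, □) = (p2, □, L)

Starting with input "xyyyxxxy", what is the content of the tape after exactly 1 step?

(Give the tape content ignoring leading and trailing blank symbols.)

Execution trace:
Initial: [p0]xyyyxxxy
Step 1: δ(p0, x) = (pR, x, L) → [pR]□xyyyxxxy

The machine reaches the reject state pR and halts.

After 1 step, the tape (ignoring leading/trailing blanks) is: xyyyxxxy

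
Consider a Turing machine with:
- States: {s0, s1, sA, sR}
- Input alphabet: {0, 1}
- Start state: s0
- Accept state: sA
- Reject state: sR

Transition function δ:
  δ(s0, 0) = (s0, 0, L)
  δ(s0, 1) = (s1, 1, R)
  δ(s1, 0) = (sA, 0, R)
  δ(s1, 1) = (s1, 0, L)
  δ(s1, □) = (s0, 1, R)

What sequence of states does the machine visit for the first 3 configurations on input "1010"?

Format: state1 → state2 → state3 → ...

Execution trace:
Initial: [s0]1010
Step 1: δ(s0, 1) = (s1, 1, R) → 1[s1]010
Step 2: δ(s1, 0) = (sA, 0, R) → 10[sA]10

The machine reaches the accept state sA and halts.

State sequence: s0 → s1 → sA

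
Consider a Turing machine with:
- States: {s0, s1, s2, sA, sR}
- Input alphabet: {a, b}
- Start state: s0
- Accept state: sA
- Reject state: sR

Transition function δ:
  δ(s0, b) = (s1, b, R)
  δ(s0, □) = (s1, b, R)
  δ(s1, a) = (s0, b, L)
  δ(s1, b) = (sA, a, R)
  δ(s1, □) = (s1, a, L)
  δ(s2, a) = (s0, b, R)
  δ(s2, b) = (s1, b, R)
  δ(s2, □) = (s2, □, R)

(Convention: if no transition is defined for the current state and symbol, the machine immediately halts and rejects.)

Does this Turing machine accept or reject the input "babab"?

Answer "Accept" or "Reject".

Execution trace:
Initial: [s0]babab
Step 1: δ(s0, b) = (s1, b, R) → b[s1]abab
Step 2: δ(s1, a) = (s0, b, L) → [s0]bbbab
Step 3: δ(s0, b) = (s1, b, R) → b[s1]bbab
Step 4: δ(s1, b) = (sA, a, R) → ba[sA]bab

The machine reaches the accept state sA and halts.

Answer: Accept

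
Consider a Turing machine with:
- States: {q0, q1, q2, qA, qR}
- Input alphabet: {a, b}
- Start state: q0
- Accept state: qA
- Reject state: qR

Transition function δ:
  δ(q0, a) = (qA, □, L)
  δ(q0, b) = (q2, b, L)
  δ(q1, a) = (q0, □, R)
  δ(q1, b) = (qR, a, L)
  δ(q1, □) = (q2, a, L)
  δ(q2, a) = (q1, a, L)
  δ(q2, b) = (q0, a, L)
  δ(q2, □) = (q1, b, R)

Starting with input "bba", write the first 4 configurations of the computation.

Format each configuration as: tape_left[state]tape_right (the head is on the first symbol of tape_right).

Transitions applied:
Step 1: δ(q0, b) = (q2, b, L)
Step 2: δ(q2, □) = (q1, b, R)
Step 3: δ(q1, b) = (qR, a, L)

The first 4 configurations are:
[q0]bba ⊢ [q2]□bba ⊢ b[q1]bba ⊢ [qR]baba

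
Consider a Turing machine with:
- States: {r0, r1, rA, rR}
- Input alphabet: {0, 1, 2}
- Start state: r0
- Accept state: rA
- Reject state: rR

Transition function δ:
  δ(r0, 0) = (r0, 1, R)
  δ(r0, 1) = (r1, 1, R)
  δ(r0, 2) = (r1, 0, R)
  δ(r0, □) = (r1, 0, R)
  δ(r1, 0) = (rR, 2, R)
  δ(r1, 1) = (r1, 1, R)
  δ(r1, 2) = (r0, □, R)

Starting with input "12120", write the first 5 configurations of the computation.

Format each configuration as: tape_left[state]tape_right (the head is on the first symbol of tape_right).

Transitions applied:
Step 1: δ(r0, 1) = (r1, 1, R)
Step 2: δ(r1, 2) = (r0, □, R)
Step 3: δ(r0, 1) = (r1, 1, R)
Step 4: δ(r1, 2) = (r0, □, R)

The first 5 configurations are:
[r0]12120 ⊢ 1[r1]2120 ⊢ 1□[r0]120 ⊢ 1□1[r1]20 ⊢ 1□1□[r0]0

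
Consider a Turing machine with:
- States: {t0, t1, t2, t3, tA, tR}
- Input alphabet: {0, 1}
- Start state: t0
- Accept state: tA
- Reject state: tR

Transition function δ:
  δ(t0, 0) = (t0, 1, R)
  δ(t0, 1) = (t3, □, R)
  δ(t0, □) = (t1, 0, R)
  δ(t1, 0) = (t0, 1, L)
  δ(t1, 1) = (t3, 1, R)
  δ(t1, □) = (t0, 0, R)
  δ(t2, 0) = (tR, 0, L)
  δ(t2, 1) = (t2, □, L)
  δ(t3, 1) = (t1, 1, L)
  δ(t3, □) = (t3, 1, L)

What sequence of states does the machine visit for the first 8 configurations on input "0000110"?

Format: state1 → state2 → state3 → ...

Execution trace:
Initial: [t0]0000110
Step 1: δ(t0, 0) = (t0, 1, R) → 1[t0]000110
Step 2: δ(t0, 0) = (t0, 1, R) → 11[t0]00110
Step 3: δ(t0, 0) = (t0, 1, R) → 111[t0]0110
Step 4: δ(t0, 0) = (t0, 1, R) → 1111[t0]110
Step 5: δ(t0, 1) = (t3, □, R) → 1111□[t3]10
Step 6: δ(t3, 1) = (t1, 1, L) → 1111[t1]□10
Step 7: δ(t1, □) = (t0, 0, R) → 11110[t0]10

State sequence: t0 → t0 → t0 → t0 → t0 → t3 → t1 → t0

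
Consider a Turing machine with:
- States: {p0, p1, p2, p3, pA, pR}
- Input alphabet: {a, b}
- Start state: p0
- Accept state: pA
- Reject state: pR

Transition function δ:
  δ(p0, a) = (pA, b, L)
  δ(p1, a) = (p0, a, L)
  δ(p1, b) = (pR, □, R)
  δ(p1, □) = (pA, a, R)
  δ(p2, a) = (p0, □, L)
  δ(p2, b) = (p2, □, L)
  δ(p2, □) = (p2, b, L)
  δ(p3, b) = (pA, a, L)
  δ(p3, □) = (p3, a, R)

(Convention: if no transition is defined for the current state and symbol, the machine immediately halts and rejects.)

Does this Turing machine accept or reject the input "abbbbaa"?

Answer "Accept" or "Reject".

Execution trace:
Initial: [p0]abbbbaa
Step 1: δ(p0, a) = (pA, b, L) → [pA]□bbbbbaa

The machine reaches the accept state pA and halts.

Answer: Accept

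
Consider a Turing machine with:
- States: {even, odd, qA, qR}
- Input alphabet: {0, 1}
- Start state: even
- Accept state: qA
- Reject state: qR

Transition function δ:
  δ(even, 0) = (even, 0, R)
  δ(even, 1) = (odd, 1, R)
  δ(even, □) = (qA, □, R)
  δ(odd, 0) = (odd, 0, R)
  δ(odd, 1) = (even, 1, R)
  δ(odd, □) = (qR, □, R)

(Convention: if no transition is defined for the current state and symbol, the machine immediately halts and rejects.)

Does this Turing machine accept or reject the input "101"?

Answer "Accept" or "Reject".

Execution trace:
Initial: [even]101
Step 1: δ(even, 1) = (odd, 1, R) → 1[odd]01
Step 2: δ(odd, 0) = (odd, 0, R) → 10[odd]1
Step 3: δ(odd, 1) = (even, 1, R) → 101[even]□
Step 4: δ(even, □) = (qA, □, R) → 101□[qA]□

The machine reaches the accept state qA and halts.

Answer: Accept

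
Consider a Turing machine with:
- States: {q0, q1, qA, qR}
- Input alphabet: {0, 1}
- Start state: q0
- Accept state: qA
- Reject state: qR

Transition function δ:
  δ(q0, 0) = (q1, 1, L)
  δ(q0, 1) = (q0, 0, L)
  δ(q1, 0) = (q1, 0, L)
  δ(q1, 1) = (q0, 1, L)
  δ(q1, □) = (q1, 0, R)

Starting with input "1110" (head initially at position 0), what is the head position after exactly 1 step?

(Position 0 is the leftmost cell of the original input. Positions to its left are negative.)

Execution trace (head position shown):
Step 0: [q0]1110  (head at position 0)
Step 1: move left → [q0]□0110  (head at position -1)

After 1 step, the head is at position -1.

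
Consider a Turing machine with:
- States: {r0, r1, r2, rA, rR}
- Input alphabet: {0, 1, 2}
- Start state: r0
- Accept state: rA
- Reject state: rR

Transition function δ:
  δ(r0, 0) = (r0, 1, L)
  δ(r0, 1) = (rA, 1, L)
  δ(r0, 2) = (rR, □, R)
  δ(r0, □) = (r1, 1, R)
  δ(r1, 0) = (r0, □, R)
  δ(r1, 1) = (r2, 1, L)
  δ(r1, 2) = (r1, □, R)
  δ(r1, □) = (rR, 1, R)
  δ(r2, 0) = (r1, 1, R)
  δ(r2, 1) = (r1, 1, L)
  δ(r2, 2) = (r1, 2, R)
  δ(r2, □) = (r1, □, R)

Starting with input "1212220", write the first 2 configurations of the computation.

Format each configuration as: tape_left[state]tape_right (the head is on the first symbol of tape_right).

Transitions applied:
Step 1: δ(r0, 1) = (rA, 1, L)

The first 2 configurations are:
[r0]1212220 ⊢ [rA]□1212220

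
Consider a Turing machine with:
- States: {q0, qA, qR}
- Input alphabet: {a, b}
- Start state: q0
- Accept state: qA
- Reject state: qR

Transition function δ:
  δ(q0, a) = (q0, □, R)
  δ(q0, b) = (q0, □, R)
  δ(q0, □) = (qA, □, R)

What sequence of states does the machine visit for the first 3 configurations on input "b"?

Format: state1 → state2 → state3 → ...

Execution trace:
Initial: [q0]b
Step 1: δ(q0, b) = (q0, □, R) → □[q0]□
Step 2: δ(q0, □) = (qA, □, R) → □□[qA]□

The machine reaches the accept state qA and halts.

State sequence: q0 → q0 → qA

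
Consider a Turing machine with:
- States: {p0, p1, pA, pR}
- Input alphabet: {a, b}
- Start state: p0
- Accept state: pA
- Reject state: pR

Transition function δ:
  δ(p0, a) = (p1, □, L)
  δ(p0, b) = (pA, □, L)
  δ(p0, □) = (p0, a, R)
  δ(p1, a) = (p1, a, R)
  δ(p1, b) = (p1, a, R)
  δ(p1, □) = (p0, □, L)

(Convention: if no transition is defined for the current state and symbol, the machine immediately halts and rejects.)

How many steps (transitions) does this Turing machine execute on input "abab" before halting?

Execution trace:
Initial: [p0]abab
Step 1: δ(p0, a) = (p1, □, L) → [p1]□□bab
Step 2: δ(p1, □) = (p0, □, L) → [p0]□□□bab
Step 3: δ(p0, □) = (p0, a, R) → a[p0]□□bab
Step 4: δ(p0, □) = (p0, a, R) → aa[p0]□bab
Step 5: δ(p0, □) = (p0, a, R) → aaa[p0]bab
Step 6: δ(p0, b) = (pA, □, L) → aa[pA]a□ab

The machine reaches the accept state pA and halts.

The machine executed 6 steps before halting.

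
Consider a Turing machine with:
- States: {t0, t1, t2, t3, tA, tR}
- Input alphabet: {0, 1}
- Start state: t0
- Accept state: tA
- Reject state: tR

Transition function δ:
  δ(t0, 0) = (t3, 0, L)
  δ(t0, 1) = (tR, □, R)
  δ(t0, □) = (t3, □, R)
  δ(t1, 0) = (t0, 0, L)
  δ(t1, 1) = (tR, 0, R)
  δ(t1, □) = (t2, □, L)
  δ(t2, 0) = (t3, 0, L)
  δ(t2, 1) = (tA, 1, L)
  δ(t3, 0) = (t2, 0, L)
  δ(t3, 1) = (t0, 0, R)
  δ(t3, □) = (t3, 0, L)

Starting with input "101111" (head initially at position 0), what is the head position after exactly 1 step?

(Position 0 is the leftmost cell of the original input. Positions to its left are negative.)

Execution trace (head position shown):
Step 0: [t0]101111  (head at position 0)
Step 1: move right → □[tR]01111  (head at position 1)

After 1 step, the head is at position 1.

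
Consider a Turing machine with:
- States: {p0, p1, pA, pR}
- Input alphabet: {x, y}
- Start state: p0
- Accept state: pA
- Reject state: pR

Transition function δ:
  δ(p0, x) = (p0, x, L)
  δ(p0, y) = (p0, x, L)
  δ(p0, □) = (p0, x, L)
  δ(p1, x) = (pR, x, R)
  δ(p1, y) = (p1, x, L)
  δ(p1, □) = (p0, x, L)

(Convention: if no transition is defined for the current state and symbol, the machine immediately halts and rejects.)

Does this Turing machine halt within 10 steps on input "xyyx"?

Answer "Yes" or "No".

Execution trace:
Initial: [p0]xyyx
Step 1: δ(p0, x) = (p0, x, L) → [p0]□xyyx
Step 2: δ(p0, □) = (p0, x, L) → [p0]□xxyyx
Step 3: δ(p0, □) = (p0, x, L) → [p0]□xxxyyx
Step 4: δ(p0, □) = (p0, x, L) → [p0]□xxxxyyx
Step 5: δ(p0, □) = (p0, x, L) → [p0]□xxxxxyyx
Step 6: δ(p0, □) = (p0, x, L) → [p0]□xxxxxxyyx
Step 7: δ(p0, □) = (p0, x, L) → [p0]□xxxxxxxyyx
Step 8: δ(p0, □) = (p0, x, L) → [p0]□xxxxxxxxyyx
Step 9: δ(p0, □) = (p0, x, L) → [p0]□xxxxxxxxxyyx
Step 10: δ(p0, □) = (p0, x, L) → [p0]□xxxxxxxxxxyyx

The machine has not reached a halting state after 10 steps.
The machine did not halt within the 10-step bound.

Answer: No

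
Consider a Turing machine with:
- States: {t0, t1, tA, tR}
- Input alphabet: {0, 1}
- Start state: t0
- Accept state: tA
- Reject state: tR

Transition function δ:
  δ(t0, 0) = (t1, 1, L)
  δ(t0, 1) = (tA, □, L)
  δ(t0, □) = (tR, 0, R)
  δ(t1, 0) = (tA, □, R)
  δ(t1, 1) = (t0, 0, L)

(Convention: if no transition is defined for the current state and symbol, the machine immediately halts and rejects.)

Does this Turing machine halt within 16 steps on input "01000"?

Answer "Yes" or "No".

Execution trace:
Initial: [t0]01000
Step 1: δ(t0, 0) = (t1, 1, L) → [t1]□11000

No transition is defined for δ(t1, □). By convention the machine halts and rejects.
The machine halted after 1 step (within the 16-step bound).

Answer: Yes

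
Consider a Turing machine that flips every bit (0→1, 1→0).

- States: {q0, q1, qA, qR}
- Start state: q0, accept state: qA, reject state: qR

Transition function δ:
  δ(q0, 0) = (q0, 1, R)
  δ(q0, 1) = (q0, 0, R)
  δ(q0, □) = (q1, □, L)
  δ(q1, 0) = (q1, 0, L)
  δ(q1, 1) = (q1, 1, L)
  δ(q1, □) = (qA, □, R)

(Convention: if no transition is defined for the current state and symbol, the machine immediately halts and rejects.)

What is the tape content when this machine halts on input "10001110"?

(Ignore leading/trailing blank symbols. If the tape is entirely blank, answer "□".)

Execution trace:
Initial: [q0]10001110
Step 1: δ(q0, 1) = (q0, 0, R) → 0[q0]0001110
Step 2: δ(q0, 0) = (q0, 1, R) → 01[q0]001110
Step 3: δ(q0, 0) = (q0, 1, R) → 011[q0]01110
Step 4: δ(q0, 0) = (q0, 1, R) → 0111[q0]1110
Step 5: δ(q0, 1) = (q0, 0, R) → 01110[q0]110
Step 6: δ(q0, 1) = (q0, 0, R) → 011100[q0]10
Step 7: δ(q0, 1) = (q0, 0, R) → 0111000[q0]0
Step 8: δ(q0, 0) = (q0, 1, R) → 01110001[q0]□
Step 9: δ(q0, □) = (q1, □, L) → 0111000[q1]1□
Step 10: δ(q1, 1) = (q1, 1, L) → 011100[q1]01□
Step 11: δ(q1, 0) = (q1, 0, L) → 01110[q1]001□
Step 12: δ(q1, 0) = (q1, 0, L) → 0111[q1]0001□
Step 13: δ(q1, 0) = (q1, 0, L) → 011[q1]10001□
Step 14: δ(q1, 1) = (q1, 1, L) → 01[q1]110001□
Step 15: δ(q1, 1) = (q1, 1, L) → 0[q1]1110001□
Step 16: δ(q1, 1) = (q1, 1, L) → [q1]01110001□
Step 17: δ(q1, 0) = (q1, 0, L) → [q1]□01110001□
Step 18: δ(q1, □) = (qA, □, R) → □[qA]01110001□

The machine reaches the accept state qA and halts.

Final tape (ignoring leading/trailing blanks): 01110001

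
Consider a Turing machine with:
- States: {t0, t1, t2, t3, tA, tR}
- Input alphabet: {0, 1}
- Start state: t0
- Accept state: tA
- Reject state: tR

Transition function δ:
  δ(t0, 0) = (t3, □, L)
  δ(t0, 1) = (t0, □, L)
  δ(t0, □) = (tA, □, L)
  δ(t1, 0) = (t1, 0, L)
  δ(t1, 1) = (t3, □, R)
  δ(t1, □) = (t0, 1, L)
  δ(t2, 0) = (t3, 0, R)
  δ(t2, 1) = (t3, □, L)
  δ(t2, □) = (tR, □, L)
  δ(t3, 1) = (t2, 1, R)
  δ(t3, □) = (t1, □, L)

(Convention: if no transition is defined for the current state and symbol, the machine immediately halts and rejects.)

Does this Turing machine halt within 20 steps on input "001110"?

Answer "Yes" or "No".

Execution trace:
Initial: [t0]001110
Step 1: δ(t0, 0) = (t3, □, L) → [t3]□□01110
Step 2: δ(t3, □) = (t1, □, L) → [t1]□□□01110
Step 3: δ(t1, □) = (t0, 1, L) → [t0]□1□□01110
Step 4: δ(t0, □) = (tA, □, L) → [tA]□□1□□01110

The machine reaches the accept state tA and halts.
The machine halted after 4 steps (within the 20-step bound).

Answer: Yes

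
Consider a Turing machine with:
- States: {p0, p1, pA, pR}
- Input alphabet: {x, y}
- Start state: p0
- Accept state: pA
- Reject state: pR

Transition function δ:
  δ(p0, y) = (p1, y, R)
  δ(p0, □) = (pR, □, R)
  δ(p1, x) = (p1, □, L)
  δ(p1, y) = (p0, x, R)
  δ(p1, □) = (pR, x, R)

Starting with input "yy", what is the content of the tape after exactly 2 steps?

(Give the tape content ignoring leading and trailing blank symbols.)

Execution trace:
Initial: [p0]yy
Step 1: δ(p0, y) = (p1, y, R) → y[p1]y
Step 2: δ(p1, y) = (p0, x, R) → yx[p0]□

After 2 steps, the tape (ignoring leading/trailing blanks) is: yx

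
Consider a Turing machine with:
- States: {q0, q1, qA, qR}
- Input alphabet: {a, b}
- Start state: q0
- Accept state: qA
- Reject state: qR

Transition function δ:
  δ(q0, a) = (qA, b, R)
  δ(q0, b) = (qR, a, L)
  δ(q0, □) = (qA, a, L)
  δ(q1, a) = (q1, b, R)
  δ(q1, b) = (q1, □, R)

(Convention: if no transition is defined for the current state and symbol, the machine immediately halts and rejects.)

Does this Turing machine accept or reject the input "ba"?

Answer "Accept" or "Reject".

Execution trace:
Initial: [q0]ba
Step 1: δ(q0, b) = (qR, a, L) → [qR]□aa

The machine reaches the reject state qR and halts.

Answer: Reject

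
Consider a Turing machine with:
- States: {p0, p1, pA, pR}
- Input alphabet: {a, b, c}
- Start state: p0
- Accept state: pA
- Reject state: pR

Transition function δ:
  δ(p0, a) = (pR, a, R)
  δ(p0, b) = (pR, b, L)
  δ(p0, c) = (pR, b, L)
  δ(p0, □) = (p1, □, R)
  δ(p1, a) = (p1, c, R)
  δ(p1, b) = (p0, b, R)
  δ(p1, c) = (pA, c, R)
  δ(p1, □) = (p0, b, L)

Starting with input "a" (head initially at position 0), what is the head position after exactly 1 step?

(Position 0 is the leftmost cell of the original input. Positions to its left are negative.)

Execution trace (head position shown):
Step 0: [p0]a  (head at position 0)
Step 1: move right → a[pR]□  (head at position 1)

After 1 step, the head is at position 1.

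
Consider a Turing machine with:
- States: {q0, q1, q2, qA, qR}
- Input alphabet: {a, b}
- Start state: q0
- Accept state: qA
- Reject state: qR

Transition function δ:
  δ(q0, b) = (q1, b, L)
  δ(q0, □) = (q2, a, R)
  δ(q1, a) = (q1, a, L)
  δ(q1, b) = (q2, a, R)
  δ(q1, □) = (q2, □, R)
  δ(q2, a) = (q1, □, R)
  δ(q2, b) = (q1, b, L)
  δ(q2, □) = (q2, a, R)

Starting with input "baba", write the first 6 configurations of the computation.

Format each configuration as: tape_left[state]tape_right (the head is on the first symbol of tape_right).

Transitions applied:
Step 1: δ(q0, b) = (q1, b, L)
Step 2: δ(q1, □) = (q2, □, R)
Step 3: δ(q2, b) = (q1, b, L)
Step 4: δ(q1, □) = (q2, □, R)
Step 5: δ(q2, b) = (q1, b, L)

The first 6 configurations are:
[q0]baba ⊢ [q1]□baba ⊢ □[q2]baba ⊢ [q1]□baba ⊢ □[q2]baba ⊢ [q1]□baba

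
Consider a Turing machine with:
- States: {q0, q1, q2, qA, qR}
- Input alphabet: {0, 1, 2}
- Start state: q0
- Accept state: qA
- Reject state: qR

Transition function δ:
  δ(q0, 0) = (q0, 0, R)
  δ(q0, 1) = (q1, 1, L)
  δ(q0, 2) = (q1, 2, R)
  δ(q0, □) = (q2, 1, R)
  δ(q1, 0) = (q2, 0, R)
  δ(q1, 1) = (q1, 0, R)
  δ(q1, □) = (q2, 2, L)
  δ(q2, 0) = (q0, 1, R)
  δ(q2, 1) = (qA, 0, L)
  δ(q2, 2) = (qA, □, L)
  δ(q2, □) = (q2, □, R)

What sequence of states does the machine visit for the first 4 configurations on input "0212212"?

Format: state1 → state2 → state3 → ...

Execution trace:
Initial: [q0]0212212
Step 1: δ(q0, 0) = (q0, 0, R) → 0[q0]212212
Step 2: δ(q0, 2) = (q1, 2, R) → 02[q1]12212
Step 3: δ(q1, 1) = (q1, 0, R) → 020[q1]2212

No transition is defined for δ(q1, 2). By convention the machine halts and rejects.

State sequence: q0 → q0 → q1 → q1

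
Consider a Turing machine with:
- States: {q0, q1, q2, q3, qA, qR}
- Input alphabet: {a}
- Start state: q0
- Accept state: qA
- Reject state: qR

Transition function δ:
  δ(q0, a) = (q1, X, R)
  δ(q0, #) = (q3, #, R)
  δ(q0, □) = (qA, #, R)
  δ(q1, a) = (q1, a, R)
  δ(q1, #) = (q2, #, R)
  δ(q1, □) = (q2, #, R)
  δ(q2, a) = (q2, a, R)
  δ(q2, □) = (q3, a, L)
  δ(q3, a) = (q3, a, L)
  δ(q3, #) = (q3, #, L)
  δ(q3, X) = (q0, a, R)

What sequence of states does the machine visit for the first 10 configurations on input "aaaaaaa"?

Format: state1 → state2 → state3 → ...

Execution trace:
Initial: [q0]aaaaaaa
Step 1: δ(q0, a) = (q1, X, R) → X[q1]aaaaaa
Step 2: δ(q1, a) = (q1, a, R) → Xa[q1]aaaaa
Step 3: δ(q1, a) = (q1, a, R) → Xaa[q1]aaaa
Step 4: δ(q1, a) = (q1, a, R) → Xaaa[q1]aaa
Step 5: δ(q1, a) = (q1, a, R) → Xaaaa[q1]aa
Step 6: δ(q1, a) = (q1, a, R) → Xaaaaa[q1]a
Step 7: δ(q1, a) = (q1, a, R) → Xaaaaaa[q1]□
Step 8: δ(q1, □) = (q2, #, R) → Xaaaaaa#[q2]□
Step 9: δ(q2, □) = (q3, a, L) → Xaaaaaa[q3]#a

State sequence: q0 → q1 → q1 → q1 → q1 → q1 → q1 → q1 → q2 → q3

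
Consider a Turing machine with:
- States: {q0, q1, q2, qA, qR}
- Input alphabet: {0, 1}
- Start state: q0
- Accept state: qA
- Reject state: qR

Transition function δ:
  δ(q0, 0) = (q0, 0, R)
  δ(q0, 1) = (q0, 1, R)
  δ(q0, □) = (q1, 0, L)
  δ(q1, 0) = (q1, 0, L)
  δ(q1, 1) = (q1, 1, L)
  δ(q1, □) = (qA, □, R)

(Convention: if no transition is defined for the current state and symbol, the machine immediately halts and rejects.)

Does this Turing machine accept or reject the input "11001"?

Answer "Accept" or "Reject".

Execution trace:
Initial: [q0]11001
Step 1: δ(q0, 1) = (q0, 1, R) → 1[q0]1001
Step 2: δ(q0, 1) = (q0, 1, R) → 11[q0]001
Step 3: δ(q0, 0) = (q0, 0, R) → 110[q0]01
Step 4: δ(q0, 0) = (q0, 0, R) → 1100[q0]1
Step 5: δ(q0, 1) = (q0, 1, R) → 11001[q0]□
Step 6: δ(q0, □) = (q1, 0, L) → 1100[q1]10
Step 7: δ(q1, 1) = (q1, 1, L) → 110[q1]010
Step 8: δ(q1, 0) = (q1, 0, L) → 11[q1]0010
Step 9: δ(q1, 0) = (q1, 0, L) → 1[q1]10010
Step 10: δ(q1, 1) = (q1, 1, L) → [q1]110010
Step 11: δ(q1, 1) = (q1, 1, L) → [q1]□110010
Step 12: δ(q1, □) = (qA, □, R) → □[qA]110010

The machine reaches the accept state qA and halts.

Answer: Accept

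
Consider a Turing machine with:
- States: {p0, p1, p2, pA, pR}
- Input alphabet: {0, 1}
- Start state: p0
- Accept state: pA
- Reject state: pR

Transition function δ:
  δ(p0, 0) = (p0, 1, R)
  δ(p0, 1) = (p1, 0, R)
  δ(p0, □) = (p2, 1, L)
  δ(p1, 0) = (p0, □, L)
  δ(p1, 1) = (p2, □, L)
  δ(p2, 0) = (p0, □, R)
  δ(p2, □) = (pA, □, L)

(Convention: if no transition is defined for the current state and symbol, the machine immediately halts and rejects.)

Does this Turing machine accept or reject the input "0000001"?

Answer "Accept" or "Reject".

Execution trace:
Initial: [p0]0000001
Step 1: δ(p0, 0) = (p0, 1, R) → 1[p0]000001
Step 2: δ(p0, 0) = (p0, 1, R) → 11[p0]00001
Step 3: δ(p0, 0) = (p0, 1, R) → 111[p0]0001
Step 4: δ(p0, 0) = (p0, 1, R) → 1111[p0]001
Step 5: δ(p0, 0) = (p0, 1, R) → 11111[p0]01
Step 6: δ(p0, 0) = (p0, 1, R) → 111111[p0]1
Step 7: δ(p0, 1) = (p1, 0, R) → 1111110[p1]□

No transition is defined for δ(p1, □). By convention the machine halts and rejects.

Answer: Reject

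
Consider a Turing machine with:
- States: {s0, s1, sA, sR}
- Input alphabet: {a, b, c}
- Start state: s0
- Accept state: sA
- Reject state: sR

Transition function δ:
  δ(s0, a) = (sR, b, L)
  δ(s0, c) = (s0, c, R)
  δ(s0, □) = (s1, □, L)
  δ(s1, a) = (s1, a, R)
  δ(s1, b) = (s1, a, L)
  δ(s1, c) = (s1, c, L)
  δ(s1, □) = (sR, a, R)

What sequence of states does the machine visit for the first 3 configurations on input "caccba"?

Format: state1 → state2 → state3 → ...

Execution trace:
Initial: [s0]caccba
Step 1: δ(s0, c) = (s0, c, R) → c[s0]accba
Step 2: δ(s0, a) = (sR, b, L) → [sR]cbccba

The machine reaches the reject state sR and halts.

State sequence: s0 → s0 → sR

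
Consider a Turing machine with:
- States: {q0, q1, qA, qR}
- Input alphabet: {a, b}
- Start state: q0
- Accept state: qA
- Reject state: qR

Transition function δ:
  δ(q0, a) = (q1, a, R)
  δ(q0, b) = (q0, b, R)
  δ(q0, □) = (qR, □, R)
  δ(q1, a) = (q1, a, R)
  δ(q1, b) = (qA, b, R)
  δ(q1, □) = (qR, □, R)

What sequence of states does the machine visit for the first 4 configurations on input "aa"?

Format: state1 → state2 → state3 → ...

Execution trace:
Initial: [q0]aa
Step 1: δ(q0, a) = (q1, a, R) → a[q1]a
Step 2: δ(q1, a) = (q1, a, R) → aa[q1]□
Step 3: δ(q1, □) = (qR, □, R) → aa□[qR]□

The machine reaches the reject state qR and halts.

State sequence: q0 → q1 → q1 → qR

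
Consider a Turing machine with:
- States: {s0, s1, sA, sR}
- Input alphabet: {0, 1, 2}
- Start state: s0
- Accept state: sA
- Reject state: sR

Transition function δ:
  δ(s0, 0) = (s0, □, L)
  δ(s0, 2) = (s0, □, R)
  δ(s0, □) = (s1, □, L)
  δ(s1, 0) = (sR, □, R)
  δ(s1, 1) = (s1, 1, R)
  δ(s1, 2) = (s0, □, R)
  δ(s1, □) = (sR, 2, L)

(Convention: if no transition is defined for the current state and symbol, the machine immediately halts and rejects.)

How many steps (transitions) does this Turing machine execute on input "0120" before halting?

Execution trace:
Initial: [s0]0120
Step 1: δ(s0, 0) = (s0, □, L) → [s0]□□120
Step 2: δ(s0, □) = (s1, □, L) → [s1]□□□120
Step 3: δ(s1, □) = (sR, 2, L) → [sR]□2□□120

The machine reaches the reject state sR and halts.

The machine executed 3 steps before halting.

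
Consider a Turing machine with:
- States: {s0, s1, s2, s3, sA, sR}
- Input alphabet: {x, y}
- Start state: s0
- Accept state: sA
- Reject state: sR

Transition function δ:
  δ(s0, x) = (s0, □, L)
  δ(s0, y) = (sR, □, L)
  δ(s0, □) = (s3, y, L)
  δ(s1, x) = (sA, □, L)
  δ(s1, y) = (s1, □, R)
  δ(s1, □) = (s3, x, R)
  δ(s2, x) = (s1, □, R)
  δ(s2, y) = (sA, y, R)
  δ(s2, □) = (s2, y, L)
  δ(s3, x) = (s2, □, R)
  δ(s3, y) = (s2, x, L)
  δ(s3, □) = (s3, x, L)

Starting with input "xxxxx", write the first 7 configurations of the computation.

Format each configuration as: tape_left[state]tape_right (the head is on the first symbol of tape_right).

Transitions applied:
Step 1: δ(s0, x) = (s0, □, L)
Step 2: δ(s0, □) = (s3, y, L)
Step 3: δ(s3, □) = (s3, x, L)
Step 4: δ(s3, □) = (s3, x, L)
Step 5: δ(s3, □) = (s3, x, L)
Step 6: δ(s3, □) = (s3, x, L)

The first 7 configurations are:
[s0]xxxxx ⊢ [s0]□□xxxx ⊢ [s3]□y□xxxx ⊢ [s3]□xy□xxxx ⊢ [s3]□xxy□xxxx ⊢ [s3]□xxxy□xxxx ⊢ [s3]□xxxxy□xxxx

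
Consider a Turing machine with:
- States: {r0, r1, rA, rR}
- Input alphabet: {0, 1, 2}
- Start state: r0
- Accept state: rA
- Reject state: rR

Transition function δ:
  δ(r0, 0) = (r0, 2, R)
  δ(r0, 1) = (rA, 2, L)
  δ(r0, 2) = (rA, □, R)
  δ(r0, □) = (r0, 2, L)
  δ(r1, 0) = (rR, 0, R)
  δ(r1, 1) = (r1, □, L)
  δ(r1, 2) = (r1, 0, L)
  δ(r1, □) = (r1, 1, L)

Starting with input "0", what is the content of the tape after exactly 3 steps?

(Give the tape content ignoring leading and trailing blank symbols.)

Execution trace:
Initial: [r0]0
Step 1: δ(r0, 0) = (r0, 2, R) → 2[r0]□
Step 2: δ(r0, □) = (r0, 2, L) → [r0]22
Step 3: δ(r0, 2) = (rA, □, R) → □[rA]2

The machine reaches the accept state rA and halts.

After 3 steps, the tape (ignoring leading/trailing blanks) is: 2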